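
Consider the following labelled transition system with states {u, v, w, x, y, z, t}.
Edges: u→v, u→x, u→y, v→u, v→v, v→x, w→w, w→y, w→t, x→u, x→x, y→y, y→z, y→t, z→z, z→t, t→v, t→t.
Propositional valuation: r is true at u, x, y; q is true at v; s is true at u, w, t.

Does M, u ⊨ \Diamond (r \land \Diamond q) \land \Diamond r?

No

Recall that \Diamond ψ holds at a world iff ψ holds at some accessible world.
At u: \Diamond (r \land \Diamond q) is false, \Diamond r is true, so \Diamond (r \land \Diamond q) \land \Diamond r is false.
  At u: \Diamond (r \land \Diamond q) requires r \land \Diamond q at some successor in {v, x, y}.
    At v: r \land \Diamond q is false.
    At x: r \land \Diamond q is false.
    At y: r \land \Diamond q is false.
  So \Diamond (r \land \Diamond q) is false at u.
  At u: \Diamond r requires r at some successor in {v, x, y}.
    r holds at x, so \Diamond r is true at u.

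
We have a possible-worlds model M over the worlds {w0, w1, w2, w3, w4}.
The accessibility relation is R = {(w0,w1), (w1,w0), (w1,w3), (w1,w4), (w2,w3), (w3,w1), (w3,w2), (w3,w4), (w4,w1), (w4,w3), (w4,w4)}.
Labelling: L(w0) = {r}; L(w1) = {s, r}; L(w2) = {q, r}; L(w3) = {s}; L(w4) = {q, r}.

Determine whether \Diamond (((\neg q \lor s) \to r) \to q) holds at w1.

Yes

At w1: \Diamond (((\neg q \lor s) \to r) \to q) requires ((\neg q \lor s) \to r) \to q at some successor in {w0, w3, w4}.
  ((\neg q \lor s) \to r) \to q holds at w3, so \Diamond (((\neg q \lor s) \to r) \to q) is true at w1.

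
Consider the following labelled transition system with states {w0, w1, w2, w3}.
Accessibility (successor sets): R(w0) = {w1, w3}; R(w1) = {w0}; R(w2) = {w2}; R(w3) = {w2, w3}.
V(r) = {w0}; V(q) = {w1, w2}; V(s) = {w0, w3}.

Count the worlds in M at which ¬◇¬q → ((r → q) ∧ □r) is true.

Let φ = ¬◇¬q → ((r → q) ∧ □r). Evaluate φ at each world:
  w0 (successors {w1, w3}): φ is true.
  w1 (successors {w0}): φ is true.
  w2 (successors {w2}): φ is false.
  w3 (successors {w2, w3}): φ is true.
For instance, at w3:
  At w3: ¬◇¬q is false, (r → q) ∧ □r is false, so ¬◇¬q → ((r → q) ∧ □r) is true.
    At w3: ◇¬q is true, so ¬◇¬q is false.
      At w3: ◇¬q requires ¬q at some successor in {w2, w3}.
        ¬q holds at w3, so ◇¬q is true at w3.
    At w3: r → q is true, □r is false, so (r → q) ∧ □r is false.
      At w3: □r requires r at every successor {w2, w3}.
        r fails at w2, so □r is false at w3.
Satisfying worlds: {w0, w1, w3}

3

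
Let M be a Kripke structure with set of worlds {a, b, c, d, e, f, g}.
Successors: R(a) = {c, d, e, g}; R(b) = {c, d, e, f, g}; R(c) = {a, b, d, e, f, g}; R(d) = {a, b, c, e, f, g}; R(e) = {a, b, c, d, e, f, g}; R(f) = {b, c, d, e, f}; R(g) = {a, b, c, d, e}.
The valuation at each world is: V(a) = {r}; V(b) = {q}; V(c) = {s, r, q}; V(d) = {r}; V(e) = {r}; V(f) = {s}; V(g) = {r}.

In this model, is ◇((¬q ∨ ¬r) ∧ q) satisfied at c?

Yes

Recall that ◇ψ holds at a world iff ψ holds at some accessible world.
At c: ◇((¬q ∨ ¬r) ∧ q) requires (¬q ∨ ¬r) ∧ q at some successor in {a, b, d, e, f, g}.
  (¬q ∨ ¬r) ∧ q holds at b, so ◇((¬q ∨ ¬r) ∧ q) is true at c.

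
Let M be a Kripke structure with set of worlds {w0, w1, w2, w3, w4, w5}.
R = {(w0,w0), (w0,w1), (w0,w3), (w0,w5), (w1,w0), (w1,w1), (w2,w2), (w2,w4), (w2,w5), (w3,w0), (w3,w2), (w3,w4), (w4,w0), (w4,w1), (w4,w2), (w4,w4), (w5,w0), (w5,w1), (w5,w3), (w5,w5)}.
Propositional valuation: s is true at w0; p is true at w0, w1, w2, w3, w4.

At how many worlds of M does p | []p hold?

Let φ = p | []p. Evaluate φ at each world:
  w0 (successors {w0, w1, w3, w5}): φ is true.
  w1 (successors {w0, w1}): φ is true.
  w2 (successors {w2, w4, w5}): φ is true.
  w3 (successors {w0, w2, w4}): φ is true.
  w4 (successors {w0, w1, w2, w4}): φ is true.
  w5 (successors {w0, w1, w3, w5}): φ is false.
For instance, at w4:
  At w4: p is true, []p is true, so p | []p is true.
    At w4: []p requires p at every successor {w0, w1, w2, w4}.
      At w0: p is true.
      At w1: p is true.
      At w2: p is true.
      At w4: p is true.
    So []p is true at w4.
Satisfying worlds: {w0, w1, w2, w3, w4}

5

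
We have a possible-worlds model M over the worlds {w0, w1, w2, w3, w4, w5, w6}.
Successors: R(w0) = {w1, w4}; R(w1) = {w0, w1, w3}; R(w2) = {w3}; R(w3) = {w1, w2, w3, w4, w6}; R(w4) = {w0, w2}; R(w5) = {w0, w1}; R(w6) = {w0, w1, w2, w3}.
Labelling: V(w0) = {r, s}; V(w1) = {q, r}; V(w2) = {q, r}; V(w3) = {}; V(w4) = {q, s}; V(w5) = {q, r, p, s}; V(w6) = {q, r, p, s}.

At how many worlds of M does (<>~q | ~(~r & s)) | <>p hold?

Let φ = (<>~q | ~(~r & s)) | <>p. Evaluate φ at each world:
  w0 (successors {w1, w4}): φ is true.
  w1 (successors {w0, w1, w3}): φ is true.
  w2 (successors {w3}): φ is true.
  w3 (successors {w1, w2, w3, w4, w6}): φ is true.
  w4 (successors {w0, w2}): φ is true.
  w5 (successors {w0, w1}): φ is true.
  w6 (successors {w0, w1, w2, w3}): φ is true.
For instance, at w0:
  At w0: <>~q | ~(~r & s) is true, <>p is false, so (<>~q | ~(~r & s)) | <>p is true.
    At w0: <>~q is false, ~(~r & s) is true, so <>~q | ~(~r & s) is true.
      At w0: <>~q requires ~q at some successor in {w1, w4}.
        At w1: ~q is false.
        At w4: ~q is false.
      So <>~q is false at w0.
    At w0: <>p requires p at some successor in {w1, w4}.
      At w1: p is false.
      At w4: p is false.
    So <>p is false at w0.
Satisfying worlds: {w0, w1, w2, w3, w4, w5, w6}

7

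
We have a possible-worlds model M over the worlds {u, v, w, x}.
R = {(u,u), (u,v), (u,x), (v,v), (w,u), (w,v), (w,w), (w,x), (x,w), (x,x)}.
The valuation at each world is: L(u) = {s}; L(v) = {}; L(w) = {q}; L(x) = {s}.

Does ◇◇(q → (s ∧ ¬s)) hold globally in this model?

Let φ = ◇◇(q → (s ∧ ¬s)). Evaluate φ at each world:
  u (successors {u, v, x}): φ is true.
  v (successors {v}): φ is true.
  w (successors {u, v, w, x}): φ is true.
  x (successors {w, x}): φ is true.
For instance, at x:
  At x: ◇◇(q → (s ∧ ¬s)) requires ◇(q → (s ∧ ¬s)) at some successor in {w, x}.
    ◇(q → (s ∧ ¬s)) holds at w, so ◇◇(q → (s ∧ ¬s)) is true at x.
      At w: ◇(q → (s ∧ ¬s)) requires q → (s ∧ ¬s) at some successor in {u, v, w, x}.
        q → (s ∧ ¬s) holds at u, so ◇(q → (s ∧ ¬s)) is true at w.

Yes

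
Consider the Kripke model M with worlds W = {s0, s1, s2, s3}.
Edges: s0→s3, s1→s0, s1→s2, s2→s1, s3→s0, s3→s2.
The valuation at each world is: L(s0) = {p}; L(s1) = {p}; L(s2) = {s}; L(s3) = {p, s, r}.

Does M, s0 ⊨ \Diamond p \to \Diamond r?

Recall that \Diamond ψ holds at a world iff ψ holds at some accessible world.
At s0: \Diamond p is true, \Diamond r is true, so \Diamond p \to \Diamond r is true.
  At s0: \Diamond p requires p at some successor in {s3}.
    p holds at s3, so \Diamond p is true at s0.
  At s0: \Diamond r requires r at some successor in {s3}.
    r holds at s3, so \Diamond r is true at s0.

Yes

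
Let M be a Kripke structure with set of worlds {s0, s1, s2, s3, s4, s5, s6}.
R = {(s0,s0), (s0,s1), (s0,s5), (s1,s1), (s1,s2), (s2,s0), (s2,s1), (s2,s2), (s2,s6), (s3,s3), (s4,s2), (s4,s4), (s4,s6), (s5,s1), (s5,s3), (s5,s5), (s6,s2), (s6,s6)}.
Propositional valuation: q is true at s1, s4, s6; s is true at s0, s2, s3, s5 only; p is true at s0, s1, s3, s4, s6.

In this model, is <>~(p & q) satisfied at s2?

At s2: <>~(p & q) requires ~(p & q) at some successor in {s0, s1, s2, s6}.
  ~(p & q) holds at s0, so <>~(p & q) is true at s2.

Yes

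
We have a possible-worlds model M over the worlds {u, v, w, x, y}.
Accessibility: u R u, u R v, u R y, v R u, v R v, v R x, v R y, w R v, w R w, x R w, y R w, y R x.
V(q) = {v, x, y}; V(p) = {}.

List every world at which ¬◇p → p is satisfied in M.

Recall that ◇ψ holds at a world iff ψ holds at some accessible world.
Let φ = ¬◇p → p. Evaluate φ at each world:
  u (successors {u, v, y}): φ is false.
  v (successors {u, v, x, y}): φ is false.
  w (successors {v, w}): φ is false.
  x (successors {w}): φ is false.
  y (successors {w, x}): φ is false.
For instance, at x:
  At x: ¬◇p is true, p is false, so ¬◇p → p is false.
    At x: ◇p is false, so ¬◇p is true.
      At x: ◇p requires p at some successor in {w}.
        At w: p is false.
      So ◇p is false at x.
Satisfying worlds: none.

none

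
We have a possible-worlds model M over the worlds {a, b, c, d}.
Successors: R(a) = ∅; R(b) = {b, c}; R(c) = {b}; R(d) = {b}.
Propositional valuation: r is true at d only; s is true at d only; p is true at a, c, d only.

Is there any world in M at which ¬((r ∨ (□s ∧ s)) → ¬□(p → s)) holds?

Yes

Let φ = ¬((r ∨ (□s ∧ s)) → ¬□(p → s)). Evaluate φ at each world:
  a (successors ∅): φ is false.
  b (successors {b, c}): φ is false.
  c (successors {b}): φ is false.
  d (successors {b}): φ is true.
Detail at d (witness):
  At d: (r ∨ (□s ∧ s)) → ¬□(p → s) is false, so ¬((r ∨ (□s ∧ s)) → ¬□(p → s)) is true.
    At d: r ∨ (□s ∧ s) is true, ¬□(p → s) is false, so (r ∨ (□s ∧ s)) → ¬□(p → s) is false.
      At d: r is true, □s ∧ s is false, so r ∨ (□s ∧ s) is true.
      At d: □(p → s) is true, so ¬□(p → s) is false.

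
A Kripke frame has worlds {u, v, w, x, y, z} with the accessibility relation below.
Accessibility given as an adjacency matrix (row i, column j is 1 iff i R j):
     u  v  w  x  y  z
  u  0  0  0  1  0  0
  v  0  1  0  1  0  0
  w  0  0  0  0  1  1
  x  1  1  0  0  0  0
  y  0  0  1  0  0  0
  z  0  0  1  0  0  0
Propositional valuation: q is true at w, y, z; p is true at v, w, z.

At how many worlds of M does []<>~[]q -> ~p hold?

5

Let φ = []<>~[]q -> ~p. Evaluate φ at each world:
  u (successors {x}): φ is true.
  v (successors {v, x}): φ is false.
  w (successors {y, z}): φ is true.
  x (successors {u, v}): φ is true.
  y (successors {w}): φ is true.
  z (successors {w}): φ is true.
For instance, at y:
  At y: []<>~[]q is false, ~p is true, so []<>~[]q -> ~p is true.
    At y: []<>~[]q requires <>~[]q at every successor {w}.
      <>~[]q fails at w, so []<>~[]q is false at y.
Satisfying worlds: {u, w, x, y, z}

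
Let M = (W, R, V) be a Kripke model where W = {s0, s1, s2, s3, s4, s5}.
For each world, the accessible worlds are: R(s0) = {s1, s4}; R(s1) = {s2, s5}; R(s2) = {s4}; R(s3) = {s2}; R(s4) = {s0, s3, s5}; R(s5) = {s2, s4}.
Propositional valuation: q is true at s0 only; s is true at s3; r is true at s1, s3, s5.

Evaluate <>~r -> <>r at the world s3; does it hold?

At s3: <>~r is true, <>r is false, so <>~r -> <>r is false.
  At s3: <>~r requires ~r at some successor in {s2}.
    ~r holds at s2, so <>~r is true at s3.
  At s3: <>r requires r at some successor in {s2}.
    At s2: r is false.
  So <>r is false at s3.

No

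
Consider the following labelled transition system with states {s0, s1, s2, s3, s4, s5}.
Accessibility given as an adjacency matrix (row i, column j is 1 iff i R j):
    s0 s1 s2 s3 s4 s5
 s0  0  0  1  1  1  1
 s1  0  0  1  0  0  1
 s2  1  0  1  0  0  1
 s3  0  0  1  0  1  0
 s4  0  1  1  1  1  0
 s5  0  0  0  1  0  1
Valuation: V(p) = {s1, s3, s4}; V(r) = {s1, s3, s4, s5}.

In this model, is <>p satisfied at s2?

No

Recall that <>ψ holds at a world iff ψ holds at some accessible world.
At s2: <>p requires p at some successor in {s0, s2, s5}.
  At s0: p is false.
  At s2: p is false.
  At s5: p is false.
So <>p is false at s2.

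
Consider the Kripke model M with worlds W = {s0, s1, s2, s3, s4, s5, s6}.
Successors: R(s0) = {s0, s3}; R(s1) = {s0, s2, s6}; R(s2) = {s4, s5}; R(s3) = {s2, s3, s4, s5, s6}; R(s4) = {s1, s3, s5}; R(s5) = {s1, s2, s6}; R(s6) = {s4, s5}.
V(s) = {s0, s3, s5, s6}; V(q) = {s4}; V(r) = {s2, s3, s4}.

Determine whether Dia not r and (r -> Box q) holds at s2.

Recall that Box ψ holds at a world iff ψ holds at every accessible world, and Dia ψ holds iff ψ holds at some accessible world.
At s2: Dia not r is true, r -> Box q is false, so Dia not r and (r -> Box q) is false.
  At s2: Dia not r requires not r at some successor in {s4, s5}.
    not r holds at s5, so Dia not r is true at s2.
  At s2: r is true, Box q is false, so r -> Box q is false.
    At s2: Box q requires q at every successor {s4, s5}.
      q fails at s5, so Box q is false at s2.

No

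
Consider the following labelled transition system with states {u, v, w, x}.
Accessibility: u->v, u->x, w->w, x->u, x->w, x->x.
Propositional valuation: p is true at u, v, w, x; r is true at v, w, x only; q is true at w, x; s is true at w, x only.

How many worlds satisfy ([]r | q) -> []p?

4

Recall that []ψ holds at a world iff ψ holds at every accessible world, and <>ψ holds iff ψ holds at some accessible world.
Let φ = ([]r | q) -> []p. Evaluate φ at each world:
  u (successors {v, x}): φ is true.
  v (successors ∅): φ is true.
  w (successors {w}): φ is true.
  x (successors {u, w, x}): φ is true.
For instance, at u:
  At u: []r | q is true, []p is true, so ([]r | q) -> []p is true.
    At u: []r is true, q is false, so []r | q is true.
      At u: []r requires r at every successor {v, x}.
        At v: r is true.
        At x: r is true.
      So []r is true at u.
    At u: []p requires p at every successor {v, x}.
      At v: p is true.
      At x: p is true.
    So []p is true at u.
Satisfying worlds: {u, v, w, x}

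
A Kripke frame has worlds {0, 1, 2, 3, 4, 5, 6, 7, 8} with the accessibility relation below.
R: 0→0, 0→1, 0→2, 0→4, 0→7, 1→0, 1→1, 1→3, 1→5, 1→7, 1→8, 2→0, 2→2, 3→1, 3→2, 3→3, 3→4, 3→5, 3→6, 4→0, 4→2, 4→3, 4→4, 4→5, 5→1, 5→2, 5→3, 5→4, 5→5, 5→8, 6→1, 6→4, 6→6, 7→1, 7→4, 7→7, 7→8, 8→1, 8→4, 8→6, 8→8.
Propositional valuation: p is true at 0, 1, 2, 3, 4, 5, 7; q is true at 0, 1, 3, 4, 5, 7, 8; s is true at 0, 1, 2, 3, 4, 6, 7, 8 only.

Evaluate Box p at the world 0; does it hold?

Yes

At 0: Box p requires p at every successor {0, 1, 2, 4, 7}.
  At 0: p is true.
  At 1: p is true.
  At 2: p is true.
  At 4: p is true.
  At 7: p is true.
So Box p is true at 0.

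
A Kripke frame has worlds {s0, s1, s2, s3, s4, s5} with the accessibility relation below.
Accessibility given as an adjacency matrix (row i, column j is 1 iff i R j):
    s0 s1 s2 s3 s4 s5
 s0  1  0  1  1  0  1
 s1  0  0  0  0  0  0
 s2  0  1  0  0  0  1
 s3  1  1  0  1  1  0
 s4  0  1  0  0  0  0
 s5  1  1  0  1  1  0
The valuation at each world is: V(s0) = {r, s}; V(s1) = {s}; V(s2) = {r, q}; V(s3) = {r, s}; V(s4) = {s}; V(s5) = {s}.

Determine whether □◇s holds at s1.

Recall that □ψ holds at a world iff ψ holds at every accessible world, and ◇ψ holds iff ψ holds at some accessible world.
At s1: no accessible worlds, so □◇s holds vacuously.

Yes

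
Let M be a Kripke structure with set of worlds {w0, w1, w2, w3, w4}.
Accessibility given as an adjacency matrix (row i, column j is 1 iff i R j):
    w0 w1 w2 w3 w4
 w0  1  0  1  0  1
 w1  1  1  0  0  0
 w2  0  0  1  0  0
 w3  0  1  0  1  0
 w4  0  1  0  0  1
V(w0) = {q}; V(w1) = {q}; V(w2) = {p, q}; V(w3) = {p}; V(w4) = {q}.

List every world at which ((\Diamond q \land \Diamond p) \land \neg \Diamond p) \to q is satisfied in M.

Let φ = ((\Diamond q \land \Diamond p) \land \neg \Diamond p) \to q. Evaluate φ at each world:
  w0 (successors {w0, w2, w4}): φ is true.
  w1 (successors {w0, w1}): φ is true.
  w2 (successors {w2}): φ is true.
  w3 (successors {w1, w3}): φ is true.
  w4 (successors {w1, w4}): φ is true.
For instance, at w0:
  At w0: (\Diamond q \land \Diamond p) \land \neg \Diamond p is false, q is true, so ((\Diamond q \land \Diamond p) \land \neg \Diamond p) \to q is true.
    At w0: \Diamond q \land \Diamond p is true, \neg \Diamond p is false, so (\Diamond q \land \Diamond p) \land \neg \Diamond p is false.
      At w0: \Diamond q is true, \Diamond p is true, so \Diamond q \land \Diamond p is true.
      At w0: \Diamond p is true, so \neg \Diamond p is false.
Satisfying worlds: {w0, w1, w2, w3, w4}

w0, w1, w2, w3, w4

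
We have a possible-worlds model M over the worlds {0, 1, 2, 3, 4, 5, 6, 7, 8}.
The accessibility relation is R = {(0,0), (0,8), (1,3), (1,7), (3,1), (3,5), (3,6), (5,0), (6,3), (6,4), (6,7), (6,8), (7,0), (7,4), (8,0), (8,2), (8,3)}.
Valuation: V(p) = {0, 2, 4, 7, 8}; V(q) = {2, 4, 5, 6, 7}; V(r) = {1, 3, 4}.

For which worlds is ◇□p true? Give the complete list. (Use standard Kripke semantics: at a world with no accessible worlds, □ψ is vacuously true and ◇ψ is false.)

Let φ = ◇□p. Evaluate φ at each world:
  0 (successors {0, 8}): φ is true.
  1 (successors {3, 7}): φ is true.
  2 (successors ∅): φ is false.
  3 (successors {1, 5, 6}): φ is true.
  4 (successors ∅): φ is false.
  5 (successors {0}): φ is true.
  6 (successors {3, 4, 7, 8}): φ is true.
  7 (successors {0, 4}): φ is true.
  8 (successors {0, 2, 3}): φ is true.
For instance, at 8:
  At 8: ◇□p requires □p at some successor in {0, 2, 3}.
    □p holds at 0, so ◇□p is true at 8.
      At 0: □p requires p at every successor {0, 8}.
        At 0: p is true.
        At 8: p is true.
      So □p is true at 0.
Satisfying worlds: {0, 1, 3, 5, 6, 7, 8}

0, 1, 3, 5, 6, 7, 8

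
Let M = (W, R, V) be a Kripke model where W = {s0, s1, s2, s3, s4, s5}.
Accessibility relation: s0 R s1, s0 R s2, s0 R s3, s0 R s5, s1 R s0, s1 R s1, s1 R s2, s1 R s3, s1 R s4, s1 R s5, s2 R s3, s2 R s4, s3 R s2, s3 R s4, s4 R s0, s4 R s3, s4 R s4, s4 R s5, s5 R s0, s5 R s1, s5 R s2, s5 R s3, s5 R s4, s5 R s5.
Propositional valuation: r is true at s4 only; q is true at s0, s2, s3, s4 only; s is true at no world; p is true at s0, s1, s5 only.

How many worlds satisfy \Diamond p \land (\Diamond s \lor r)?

1

Recall that \Diamond ψ holds at a world iff ψ holds at some accessible world.
Let φ = \Diamond p \land (\Diamond s \lor r). Evaluate φ at each world:
  s0 (successors {s1, s2, s3, s5}): φ is false.
  s1 (successors {s0, s1, s2, s3, s4, s5}): φ is false.
  s2 (successors {s3, s4}): φ is false.
  s3 (successors {s2, s4}): φ is false.
  s4 (successors {s0, s3, s4, s5}): φ is true.
  s5 (successors {s0, s1, s2, s3, s4, s5}): φ is false.
For instance, at s0:
  At s0: \Diamond p is true, \Diamond s \lor r is false, so \Diamond p \land (\Diamond s \lor r) is false.
    At s0: \Diamond p requires p at some successor in {s1, s2, s3, s5}.
      p holds at s1, so \Diamond p is true at s0.
    At s0: \Diamond s is false, r is false, so \Diamond s \lor r is false.
      At s0: \Diamond s requires s at some successor in {s1, s2, s3, s5}.
        At s1: s is false.
        At s2: s is false.
        At s3: s is false.
        At s5: s is false.
      So \Diamond s is false at s0.
Satisfying worlds: {s4}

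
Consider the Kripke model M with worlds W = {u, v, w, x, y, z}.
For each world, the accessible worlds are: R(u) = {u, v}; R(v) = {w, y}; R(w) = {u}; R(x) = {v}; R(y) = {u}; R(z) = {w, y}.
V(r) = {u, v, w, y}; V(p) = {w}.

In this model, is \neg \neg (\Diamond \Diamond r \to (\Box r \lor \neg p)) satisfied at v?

Yes

At v: \neg (\Diamond \Diamond r \to (\Box r \lor \neg p)) is false, so \neg \neg (\Diamond \Diamond r \to (\Box r \lor \neg p)) is true.
  At v: \Diamond \Diamond r \to (\Box r \lor \neg p) is true, so \neg (\Diamond \Diamond r \to (\Box r \lor \neg p)) is false.
    At v: \Diamond \Diamond r is true, \Box r \lor \neg p is true, so \Diamond \Diamond r \to (\Box r \lor \neg p) is true.
      At v: \Diamond \Diamond r requires \Diamond r at some successor in {w, y}.
        \Diamond r holds at w, so \Diamond \Diamond r is true at v.
      At v: \Box r is true, \neg p is true, so \Box r \lor \neg p is true.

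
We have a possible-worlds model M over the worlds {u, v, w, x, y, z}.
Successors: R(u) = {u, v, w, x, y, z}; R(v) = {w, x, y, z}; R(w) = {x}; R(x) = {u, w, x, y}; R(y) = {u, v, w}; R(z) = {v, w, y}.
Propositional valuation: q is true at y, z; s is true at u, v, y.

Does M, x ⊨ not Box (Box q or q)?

At x: Box (Box q or q) is false, so not Box (Box q or q) is true.
  At x: Box (Box q or q) requires Box q or q at every successor {u, w, x, y}.
    Box q or q fails at u, so Box (Box q or q) is false at x.
      At u: Box q is false, q is false, so Box q or q is false.

Yes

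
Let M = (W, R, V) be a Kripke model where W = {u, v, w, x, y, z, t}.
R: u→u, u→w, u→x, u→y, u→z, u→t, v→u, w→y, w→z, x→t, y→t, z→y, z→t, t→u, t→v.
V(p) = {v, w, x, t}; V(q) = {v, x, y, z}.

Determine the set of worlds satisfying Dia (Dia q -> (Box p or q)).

Recall that Box ψ holds at a world iff ψ holds at every accessible world, and Dia ψ holds iff ψ holds at some accessible world.
Let φ = Dia (Dia q -> (Box p or q)). Evaluate φ at each world:
  u (successors {u, w, x, y, z, t}): φ is true.
  v (successors {u}): φ is false.
  w (successors {y, z}): φ is true.
  x (successors {t}): φ is false.
  y (successors {t}): φ is false.
  z (successors {y, t}): φ is true.
  t (successors {u, v}): φ is true.
For instance, at w:
  At w: Dia (Dia q -> (Box p or q)) requires Dia q -> (Box p or q) at some successor in {y, z}.
    Dia q -> (Box p or q) holds at y, so Dia (Dia q -> (Box p or q)) is true at w.
      At y: Dia q is false, Box p or q is true, so Dia q -> (Box p or q) is true.
Satisfying worlds: {u, w, z, t}

u, w, z, t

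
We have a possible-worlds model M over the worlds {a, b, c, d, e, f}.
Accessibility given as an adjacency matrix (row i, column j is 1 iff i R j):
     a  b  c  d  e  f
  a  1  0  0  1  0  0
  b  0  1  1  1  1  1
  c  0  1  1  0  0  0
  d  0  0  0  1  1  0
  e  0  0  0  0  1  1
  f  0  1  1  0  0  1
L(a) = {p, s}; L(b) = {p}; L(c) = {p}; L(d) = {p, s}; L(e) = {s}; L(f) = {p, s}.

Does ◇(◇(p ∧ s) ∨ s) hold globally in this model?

Let φ = ◇(◇(p ∧ s) ∨ s). Evaluate φ at each world:
  a (successors {a, d}): φ is true.
  b (successors {b, c, d, e, f}): φ is true.
  c (successors {b, c}): φ is true.
  d (successors {d, e}): φ is true.
  e (successors {e, f}): φ is true.
  f (successors {b, c, f}): φ is true.
For instance, at e:
  At e: ◇(◇(p ∧ s) ∨ s) requires ◇(p ∧ s) ∨ s at some successor in {e, f}.
    ◇(p ∧ s) ∨ s holds at e, so ◇(◇(p ∧ s) ∨ s) is true at e.
      At e: ◇(p ∧ s) is true, s is true, so ◇(p ∧ s) ∨ s is true.

Yes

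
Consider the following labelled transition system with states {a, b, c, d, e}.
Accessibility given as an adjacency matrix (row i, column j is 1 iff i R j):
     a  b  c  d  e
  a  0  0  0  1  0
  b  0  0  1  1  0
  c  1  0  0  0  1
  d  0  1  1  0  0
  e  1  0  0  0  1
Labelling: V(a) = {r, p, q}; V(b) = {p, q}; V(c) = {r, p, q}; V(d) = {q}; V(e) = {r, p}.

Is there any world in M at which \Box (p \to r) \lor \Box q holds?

Let φ = \Box (p \to r) \lor \Box q. Evaluate φ at each world:
  a (successors {d}): φ is true.
  b (successors {c, d}): φ is true.
  c (successors {a, e}): φ is true.
  d (successors {b, c}): φ is true.
  e (successors {a, e}): φ is true.
Detail at a (witness):
  At a: \Box (p \to r) is true, \Box q is true, so \Box (p \to r) \lor \Box q is true.
    At a: \Box (p \to r) requires p \to r at every successor {d}.
      At d: p \to r is true.
    So \Box (p \to r) is true at a.
    At a: \Box q requires q at every successor {d}.
      At d: q is true.
    So \Box q is true at a.

Yes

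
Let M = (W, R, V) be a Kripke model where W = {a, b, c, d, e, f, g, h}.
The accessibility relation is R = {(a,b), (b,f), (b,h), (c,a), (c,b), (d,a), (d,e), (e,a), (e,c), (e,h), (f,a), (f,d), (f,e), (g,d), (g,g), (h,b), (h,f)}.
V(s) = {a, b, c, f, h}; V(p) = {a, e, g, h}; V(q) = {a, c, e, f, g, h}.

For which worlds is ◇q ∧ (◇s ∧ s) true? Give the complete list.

b, c, f, h

Recall that ◇ψ holds at a world iff ψ holds at some accessible world.
Let φ = ◇q ∧ (◇s ∧ s). Evaluate φ at each world:
  a (successors {b}): φ is false.
  b (successors {f, h}): φ is true.
  c (successors {a, b}): φ is true.
  d (successors {a, e}): φ is false.
  e (successors {a, c, h}): φ is false.
  f (successors {a, d, e}): φ is true.
  g (successors {d, g}): φ is false.
  h (successors {b, f}): φ is true.
For instance, at f:
  At f: ◇q is true, ◇s ∧ s is true, so ◇q ∧ (◇s ∧ s) is true.
    At f: ◇q requires q at some successor in {a, d, e}.
      q holds at a, so ◇q is true at f.
    At f: ◇s is true, s is true, so ◇s ∧ s is true.
      At f: ◇s requires s at some successor in {a, d, e}.
        s holds at a, so ◇s is true at f.
Satisfying worlds: {b, c, f, h}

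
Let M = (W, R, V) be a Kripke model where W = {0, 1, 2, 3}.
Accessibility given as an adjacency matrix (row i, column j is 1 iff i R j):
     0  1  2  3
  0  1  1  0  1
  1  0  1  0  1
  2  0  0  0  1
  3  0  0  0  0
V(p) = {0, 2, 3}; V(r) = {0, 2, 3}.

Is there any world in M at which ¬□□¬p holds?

Let φ = ¬□□¬p. Evaluate φ at each world:
  0 (successors {0, 1, 3}): φ is true.
  1 (successors {1, 3}): φ is true.
  2 (successors {3}): φ is false.
  3 (successors ∅): φ is false.
Detail at 0 (witness):
  At 0: □□¬p is false, so ¬□□¬p is true.
    At 0: □□¬p requires □¬p at every successor {0, 1, 3}.
      □¬p fails at 0, so □□¬p is false at 0.

Yes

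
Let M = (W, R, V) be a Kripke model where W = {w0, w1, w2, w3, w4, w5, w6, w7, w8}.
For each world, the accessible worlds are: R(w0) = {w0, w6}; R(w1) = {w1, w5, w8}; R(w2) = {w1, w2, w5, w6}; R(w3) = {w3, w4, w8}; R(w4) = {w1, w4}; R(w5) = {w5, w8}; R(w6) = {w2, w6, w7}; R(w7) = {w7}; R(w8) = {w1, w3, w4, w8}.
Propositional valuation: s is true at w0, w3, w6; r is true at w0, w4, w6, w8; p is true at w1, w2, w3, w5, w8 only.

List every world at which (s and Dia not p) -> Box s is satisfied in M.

Recall that Box ψ holds at a world iff ψ holds at every accessible world, and Dia ψ holds iff ψ holds at some accessible world.
Let φ = (s and Dia not p) -> Box s. Evaluate φ at each world:
  w0 (successors {w0, w6}): φ is true.
  w1 (successors {w1, w5, w8}): φ is true.
  w2 (successors {w1, w2, w5, w6}): φ is true.
  w3 (successors {w3, w4, w8}): φ is false.
  w4 (successors {w1, w4}): φ is true.
  w5 (successors {w5, w8}): φ is true.
  w6 (successors {w2, w6, w7}): φ is false.
  w7 (successors {w7}): φ is true.
  w8 (successors {w1, w3, w4, w8}): φ is true.
For instance, at w7:
  At w7: s and Dia not p is false, Box s is false, so (s and Dia not p) -> Box s is true.
    At w7: s is false, Dia not p is true, so s and Dia not p is false.
      At w7: Dia not p requires not p at some successor in {w7}.
        not p holds at w7, so Dia not p is true at w7.
    At w7: Box s requires s at every successor {w7}.
      s fails at w7, so Box s is false at w7.
Satisfying worlds: {w0, w1, w2, w4, w5, w7, w8}

w0, w1, w2, w4, w5, w7, w8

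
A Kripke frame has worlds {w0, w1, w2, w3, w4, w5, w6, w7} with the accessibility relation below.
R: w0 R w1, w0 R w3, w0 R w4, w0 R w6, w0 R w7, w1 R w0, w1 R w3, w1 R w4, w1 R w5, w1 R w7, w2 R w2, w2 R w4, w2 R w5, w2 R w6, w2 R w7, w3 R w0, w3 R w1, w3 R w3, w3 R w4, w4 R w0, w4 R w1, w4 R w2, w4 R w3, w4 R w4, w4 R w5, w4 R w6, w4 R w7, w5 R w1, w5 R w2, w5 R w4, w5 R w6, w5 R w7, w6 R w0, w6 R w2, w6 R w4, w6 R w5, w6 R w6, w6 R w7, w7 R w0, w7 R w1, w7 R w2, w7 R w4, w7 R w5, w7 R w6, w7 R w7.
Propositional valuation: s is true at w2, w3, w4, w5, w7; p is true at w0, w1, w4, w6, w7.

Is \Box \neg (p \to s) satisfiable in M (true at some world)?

No

Let φ = \Box \neg (p \to s). Evaluate φ at each world:
  w0 (successors {w1, w3, w4, w6, w7}): φ is false.
  w1 (successors {w0, w3, w4, w5, w7}): φ is false.
  w2 (successors {w2, w4, w5, w6, w7}): φ is false.
  w3 (successors {w0, w1, w3, w4}): φ is false.
  w4 (successors {w0, w1, w2, w3, w4, w5, w6, w7}): φ is false.
  w5 (successors {w1, w2, w4, w6, w7}): φ is false.
  w6 (successors {w0, w2, w4, w5, w6, w7}): φ is false.
  w7 (successors {w0, w1, w2, w4, w5, w6, w7}): φ is false.
For instance, at w7:
  At w7: \Box \neg (p \to s) requires \neg (p \to s) at every successor {w0, w1, w2, w4, w5, w6, w7}.
    \neg (p \to s) fails at w2, so \Box \neg (p \to s) is false at w7.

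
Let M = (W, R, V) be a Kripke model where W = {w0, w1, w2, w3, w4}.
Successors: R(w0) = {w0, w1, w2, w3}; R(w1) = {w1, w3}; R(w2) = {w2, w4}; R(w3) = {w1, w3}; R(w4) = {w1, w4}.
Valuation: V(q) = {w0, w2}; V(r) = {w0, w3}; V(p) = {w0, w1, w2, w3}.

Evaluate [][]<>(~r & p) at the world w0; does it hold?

Yes

At w0: [][]<>(~r & p) requires []<>(~r & p) at every successor {w0, w1, w2, w3}.
  At w0: []<>(~r & p) is true.
  At w1: []<>(~r & p) is true.
  At w2: []<>(~r & p) is true.
  At w3: []<>(~r & p) is true.
So [][]<>(~r & p) is true at w0.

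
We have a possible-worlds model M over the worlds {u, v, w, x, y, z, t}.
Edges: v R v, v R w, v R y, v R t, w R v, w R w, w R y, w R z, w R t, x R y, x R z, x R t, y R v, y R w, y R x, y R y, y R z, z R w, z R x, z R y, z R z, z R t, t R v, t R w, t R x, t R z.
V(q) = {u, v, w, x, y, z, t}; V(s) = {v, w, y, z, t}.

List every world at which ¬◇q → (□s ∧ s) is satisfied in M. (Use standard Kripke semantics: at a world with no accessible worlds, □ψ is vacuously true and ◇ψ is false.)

v, w, x, y, z, t

Let φ = ¬◇q → (□s ∧ s). Evaluate φ at each world:
  u (successors ∅): φ is false.
  v (successors {v, w, y, t}): φ is true.
  w (successors {v, w, y, z, t}): φ is true.
  x (successors {y, z, t}): φ is true.
  y (successors {v, w, x, y, z}): φ is true.
  z (successors {w, x, y, z, t}): φ is true.
  t (successors {v, w, x, z}): φ is true.
For instance, at y:
  At y: ¬◇q is false, □s ∧ s is false, so ¬◇q → (□s ∧ s) is true.
    At y: ◇q is true, so ¬◇q is false.
      At y: ◇q requires q at some successor in {v, w, x, y, z}.
        q holds at v, so ◇q is true at y.
    At y: □s is false, s is true, so □s ∧ s is false.
      At y: □s requires s at every successor {v, w, x, y, z}.
        s fails at x, so □s is false at y.
Satisfying worlds: {v, w, x, y, z, t}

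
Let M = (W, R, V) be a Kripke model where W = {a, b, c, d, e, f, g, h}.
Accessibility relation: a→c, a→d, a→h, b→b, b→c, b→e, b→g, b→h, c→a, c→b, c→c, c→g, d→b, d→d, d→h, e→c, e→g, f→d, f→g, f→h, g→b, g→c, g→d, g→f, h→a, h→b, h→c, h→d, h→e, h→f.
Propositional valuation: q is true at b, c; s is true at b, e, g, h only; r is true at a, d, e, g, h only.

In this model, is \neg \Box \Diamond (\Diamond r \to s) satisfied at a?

At a: \Box \Diamond (\Diamond r \to s) is true, so \neg \Box \Diamond (\Diamond r \to s) is false.
  At a: \Box \Diamond (\Diamond r \to s) requires \Diamond (\Diamond r \to s) at every successor {c, d, h}.
      At c: \Diamond (\Diamond r \to s) requires \Diamond r \to s at some successor in {a, b, c, g}.
        \Diamond r \to s holds at b, so \Diamond (\Diamond r \to s) is true at c.
      At d: \Diamond (\Diamond r \to s) requires \Diamond r \to s at some successor in {b, d, h}.
        \Diamond r \to s holds at b, so \Diamond (\Diamond r \to s) is true at d.
      At h: \Diamond (\Diamond r \to s) requires \Diamond r \to s at some successor in {a, b, c, d, e, f}.
        \Diamond r \to s holds at b, so \Diamond (\Diamond r \to s) is true at h.
  So \Box \Diamond (\Diamond r \to s) is true at a.

No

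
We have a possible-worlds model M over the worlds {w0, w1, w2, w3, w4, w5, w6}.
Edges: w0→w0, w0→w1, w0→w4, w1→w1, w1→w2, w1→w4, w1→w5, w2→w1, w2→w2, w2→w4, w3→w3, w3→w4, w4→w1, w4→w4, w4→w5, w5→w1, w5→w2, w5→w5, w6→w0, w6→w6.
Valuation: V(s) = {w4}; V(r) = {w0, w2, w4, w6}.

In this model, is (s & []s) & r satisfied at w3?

Recall that []ψ holds at a world iff ψ holds at every accessible world, and <>ψ holds iff ψ holds at some accessible world.
At w3: s & []s is false, r is false, so (s & []s) & r is false.
  At w3: s is false, []s is false, so s & []s is false.
    At w3: []s requires s at every successor {w3, w4}.
      s fails at w3, so []s is false at w3.

No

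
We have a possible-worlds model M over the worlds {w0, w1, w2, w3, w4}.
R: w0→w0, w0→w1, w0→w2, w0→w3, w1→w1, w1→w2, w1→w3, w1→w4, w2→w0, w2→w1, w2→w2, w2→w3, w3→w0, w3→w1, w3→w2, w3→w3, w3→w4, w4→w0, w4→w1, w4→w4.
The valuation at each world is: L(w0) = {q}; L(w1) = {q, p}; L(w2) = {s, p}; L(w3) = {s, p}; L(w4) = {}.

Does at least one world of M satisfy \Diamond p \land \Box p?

No

Recall that \Box ψ holds at a world iff ψ holds at every accessible world, and \Diamond ψ holds iff ψ holds at some accessible world.
Let φ = \Diamond p \land \Box p. Evaluate φ at each world:
  w0 (successors {w0, w1, w2, w3}): φ is false.
  w1 (successors {w1, w2, w3, w4}): φ is false.
  w2 (successors {w0, w1, w2, w3}): φ is false.
  w3 (successors {w0, w1, w2, w3, w4}): φ is false.
  w4 (successors {w0, w1, w4}): φ is false.
For instance, at w4:
  At w4: \Diamond p is true, \Box p is false, so \Diamond p \land \Box p is false.
    At w4: \Diamond p requires p at some successor in {w0, w1, w4}.
      p holds at w1, so \Diamond p is true at w4.
    At w4: \Box p requires p at every successor {w0, w1, w4}.
      p fails at w0, so \Box p is false at w4.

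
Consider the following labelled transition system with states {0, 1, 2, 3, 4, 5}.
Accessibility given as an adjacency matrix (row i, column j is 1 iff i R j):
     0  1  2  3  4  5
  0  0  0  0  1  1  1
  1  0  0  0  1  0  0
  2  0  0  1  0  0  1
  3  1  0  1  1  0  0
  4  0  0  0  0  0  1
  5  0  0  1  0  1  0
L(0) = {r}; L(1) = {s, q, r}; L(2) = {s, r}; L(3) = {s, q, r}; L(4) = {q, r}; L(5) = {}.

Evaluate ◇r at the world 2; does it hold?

Yes

At 2: ◇r requires r at some successor in {2, 5}.
  r holds at 2, so ◇r is true at 2.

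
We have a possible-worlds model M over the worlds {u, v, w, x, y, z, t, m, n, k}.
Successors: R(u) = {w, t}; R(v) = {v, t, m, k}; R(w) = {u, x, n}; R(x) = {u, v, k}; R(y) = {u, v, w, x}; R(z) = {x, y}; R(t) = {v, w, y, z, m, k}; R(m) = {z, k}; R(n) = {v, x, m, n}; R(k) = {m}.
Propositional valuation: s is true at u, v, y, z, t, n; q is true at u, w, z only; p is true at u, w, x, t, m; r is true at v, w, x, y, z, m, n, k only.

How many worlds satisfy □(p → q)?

Let φ = □(p → q). Evaluate φ at each world:
  u (successors {w, t}): φ is false.
  v (successors {v, t, m, k}): φ is false.
  w (successors {u, x, n}): φ is false.
  x (successors {u, v, k}): φ is true.
  y (successors {u, v, w, x}): φ is false.
  z (successors {x, y}): φ is false.
  t (successors {v, w, y, z, m, k}): φ is false.
  m (successors {z, k}): φ is true.
  n (successors {v, x, m, n}): φ is false.
  k (successors {m}): φ is false.
For instance, at w:
  At w: □(p → q) requires p → q at every successor {u, x, n}.
    p → q fails at x, so □(p → q) is false at w.
Satisfying worlds: {x, m}

2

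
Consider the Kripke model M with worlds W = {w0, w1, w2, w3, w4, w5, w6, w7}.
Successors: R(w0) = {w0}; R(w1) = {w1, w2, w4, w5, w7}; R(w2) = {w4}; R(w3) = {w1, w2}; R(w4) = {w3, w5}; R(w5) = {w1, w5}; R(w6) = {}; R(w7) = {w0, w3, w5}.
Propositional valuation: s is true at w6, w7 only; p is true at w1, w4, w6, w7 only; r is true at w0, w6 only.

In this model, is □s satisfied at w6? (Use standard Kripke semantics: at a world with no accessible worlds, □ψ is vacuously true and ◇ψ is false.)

At w6: no accessible worlds, so □s holds vacuously.

Yes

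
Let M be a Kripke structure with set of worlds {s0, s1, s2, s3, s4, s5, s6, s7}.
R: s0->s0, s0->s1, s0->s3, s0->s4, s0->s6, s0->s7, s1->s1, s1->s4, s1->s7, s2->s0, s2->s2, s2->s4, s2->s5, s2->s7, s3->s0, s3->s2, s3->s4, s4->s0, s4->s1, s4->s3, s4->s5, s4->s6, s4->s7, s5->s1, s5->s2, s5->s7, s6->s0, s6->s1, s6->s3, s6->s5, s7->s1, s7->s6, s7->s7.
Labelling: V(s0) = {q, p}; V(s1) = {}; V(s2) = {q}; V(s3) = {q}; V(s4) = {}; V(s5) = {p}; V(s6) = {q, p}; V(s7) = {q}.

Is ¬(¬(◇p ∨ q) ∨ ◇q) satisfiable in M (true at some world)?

Let φ = ¬(¬(◇p ∨ q) ∨ ◇q). Evaluate φ at each world:
  s0 (successors {s0, s1, s3, s4, s6, s7}): φ is false.
  s1 (successors {s1, s4, s7}): φ is false.
  s2 (successors {s0, s2, s4, s5, s7}): φ is false.
  s3 (successors {s0, s2, s4}): φ is false.
  s4 (successors {s0, s1, s3, s5, s6, s7}): φ is false.
  s5 (successors {s1, s2, s7}): φ is false.
  s6 (successors {s0, s1, s3, s5}): φ is false.
  s7 (successors {s1, s6, s7}): φ is false.
For instance, at s7:
  At s7: ¬(◇p ∨ q) ∨ ◇q is true, so ¬(¬(◇p ∨ q) ∨ ◇q) is false.
    At s7: ¬(◇p ∨ q) is false, ◇q is true, so ¬(◇p ∨ q) ∨ ◇q is true.
      At s7: ◇p ∨ q is true, so ¬(◇p ∨ q) is false.
      At s7: ◇q requires q at some successor in {s1, s6, s7}.
        q holds at s6, so ◇q is true at s7.

No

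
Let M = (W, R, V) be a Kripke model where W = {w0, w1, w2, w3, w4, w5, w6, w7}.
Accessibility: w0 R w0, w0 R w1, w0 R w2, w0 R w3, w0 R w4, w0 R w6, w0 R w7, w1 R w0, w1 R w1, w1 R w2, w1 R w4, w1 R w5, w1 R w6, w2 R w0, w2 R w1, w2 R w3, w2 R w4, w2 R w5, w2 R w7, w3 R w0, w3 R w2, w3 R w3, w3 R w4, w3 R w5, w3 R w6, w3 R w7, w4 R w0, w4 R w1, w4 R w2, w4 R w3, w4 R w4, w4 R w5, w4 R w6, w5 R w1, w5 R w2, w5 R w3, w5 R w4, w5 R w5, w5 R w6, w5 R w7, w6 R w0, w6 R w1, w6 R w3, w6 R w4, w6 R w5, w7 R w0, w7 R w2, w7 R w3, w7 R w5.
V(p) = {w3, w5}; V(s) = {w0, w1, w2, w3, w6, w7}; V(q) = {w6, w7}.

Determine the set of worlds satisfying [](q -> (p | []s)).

Let φ = [](q -> (p | []s)). Evaluate φ at each world:
  w0 (successors {w0, w1, w2, w3, w4, w6, w7}): φ is false.
  w1 (successors {w0, w1, w2, w4, w5, w6}): φ is false.
  w2 (successors {w0, w1, w3, w4, w5, w7}): φ is false.
  w3 (successors {w0, w2, w3, w4, w5, w6, w7}): φ is false.
  w4 (successors {w0, w1, w2, w3, w4, w5, w6}): φ is false.
  w5 (successors {w1, w2, w3, w4, w5, w6, w7}): φ is false.
  w6 (successors {w0, w1, w3, w4, w5}): φ is true.
  w7 (successors {w0, w2, w3, w5}): φ is true.
For instance, at w4:
  At w4: [](q -> (p | []s)) requires q -> (p | []s) at every successor {w0, w1, w2, w3, w4, w5, w6}.
    q -> (p | []s) fails at w6, so [](q -> (p | []s)) is false at w4.
      At w6: q is true, p | []s is false, so q -> (p | []s) is false.
Satisfying worlds: {w6, w7}

w6, w7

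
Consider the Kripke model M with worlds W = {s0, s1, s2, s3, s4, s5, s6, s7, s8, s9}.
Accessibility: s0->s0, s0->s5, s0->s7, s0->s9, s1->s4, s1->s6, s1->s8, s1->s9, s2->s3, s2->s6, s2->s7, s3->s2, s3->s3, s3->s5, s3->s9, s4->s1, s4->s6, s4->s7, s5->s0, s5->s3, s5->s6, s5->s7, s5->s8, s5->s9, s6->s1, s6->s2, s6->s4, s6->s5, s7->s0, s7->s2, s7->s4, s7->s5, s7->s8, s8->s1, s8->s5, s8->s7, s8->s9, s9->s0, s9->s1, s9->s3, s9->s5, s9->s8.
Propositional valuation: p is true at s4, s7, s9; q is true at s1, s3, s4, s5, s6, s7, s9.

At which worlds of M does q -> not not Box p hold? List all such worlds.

s0, s2, s8

Let φ = q -> not not Box p. Evaluate φ at each world:
  s0 (successors {s0, s5, s7, s9}): φ is true.
  s1 (successors {s4, s6, s8, s9}): φ is false.
  s2 (successors {s3, s6, s7}): φ is true.
  s3 (successors {s2, s3, s5, s9}): φ is false.
  s4 (successors {s1, s6, s7}): φ is false.
  s5 (successors {s0, s3, s6, s7, s8, s9}): φ is false.
  s6 (successors {s1, s2, s4, s5}): φ is false.
  s7 (successors {s0, s2, s4, s5, s8}): φ is false.
  s8 (successors {s1, s5, s7, s9}): φ is true.
  s9 (successors {s0, s1, s3, s5, s8}): φ is false.
For instance, at s2:
  At s2: q is false, not not Box p is false, so q -> not not Box p is true.
    At s2: not Box p is true, so not not Box p is false.
      At s2: Box p is false, so not Box p is true.
Satisfying worlds: {s0, s2, s8}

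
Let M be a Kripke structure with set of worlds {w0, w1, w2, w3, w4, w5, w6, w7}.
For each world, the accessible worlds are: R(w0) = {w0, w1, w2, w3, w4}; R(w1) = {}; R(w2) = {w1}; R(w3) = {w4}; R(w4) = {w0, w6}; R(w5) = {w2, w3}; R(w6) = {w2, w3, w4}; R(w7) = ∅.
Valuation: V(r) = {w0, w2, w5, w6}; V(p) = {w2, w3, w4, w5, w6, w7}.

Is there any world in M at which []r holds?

Let φ = []r. Evaluate φ at each world:
  w0 (successors {w0, w1, w2, w3, w4}): φ is false.
  w1 (successors ∅): φ is true.
  w2 (successors {w1}): φ is false.
  w3 (successors {w4}): φ is false.
  w4 (successors {w0, w6}): φ is true.
  w5 (successors {w2, w3}): φ is false.
  w6 (successors {w2, w3, w4}): φ is false.
  w7 (successors ∅): φ is true.
Detail at w1 (witness):
  At w1: no accessible worlds, so []r holds vacuously.

Yes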